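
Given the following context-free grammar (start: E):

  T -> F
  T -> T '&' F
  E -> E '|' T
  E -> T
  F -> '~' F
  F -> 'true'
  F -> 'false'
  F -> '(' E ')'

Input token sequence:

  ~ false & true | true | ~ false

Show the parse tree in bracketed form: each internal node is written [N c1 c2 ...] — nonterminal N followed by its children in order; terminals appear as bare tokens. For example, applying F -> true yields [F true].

[E [E [E [T [T [F ~ [F false]]] & [F true]]] | [T [F true]]] | [T [F ~ [F false]]]]

E
E | T
E | T | T
T | T | T
T & F | T | T
F & F | T | T
~ F & F | T | T
~ false & F | T | T
~ false & true | T | T
~ false & true | F | T
~ false & true | true | T
~ false & true | true | F
~ false & true | true | ~ F
~ false & true | true | ~ false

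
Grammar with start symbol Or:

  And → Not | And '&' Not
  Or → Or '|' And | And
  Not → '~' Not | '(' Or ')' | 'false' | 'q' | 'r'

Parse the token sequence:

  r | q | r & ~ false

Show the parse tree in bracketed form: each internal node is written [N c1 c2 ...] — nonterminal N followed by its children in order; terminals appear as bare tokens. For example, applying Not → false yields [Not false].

Or
Or | And
Or | And | And
And | And | And
Not | And | And
r | And | And
r | Not | And
r | q | And
r | q | And & Not
r | q | Not & Not
r | q | r & Not
r | q | r & ~ Not
r | q | r & ~ false

[Or [Or [Or [And [Not r]]] | [And [Not q]]] | [And [And [Not r]] & [Not ~ [Not false]]]]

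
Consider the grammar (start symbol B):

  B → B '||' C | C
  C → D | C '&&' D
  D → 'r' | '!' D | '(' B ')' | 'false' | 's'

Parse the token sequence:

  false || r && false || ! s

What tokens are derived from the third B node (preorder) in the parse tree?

false

[B [B [B [C [D false]]] || [C [C [D r]] && [D false]]] || [C [D ! [D s]]]]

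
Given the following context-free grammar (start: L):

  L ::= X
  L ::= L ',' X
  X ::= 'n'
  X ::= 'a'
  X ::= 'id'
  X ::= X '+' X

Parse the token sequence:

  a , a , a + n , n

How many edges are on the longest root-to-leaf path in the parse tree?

[L [L [L [L [X a]] , [X a]] , [X [X a] + [X n]]] , [X n]]

5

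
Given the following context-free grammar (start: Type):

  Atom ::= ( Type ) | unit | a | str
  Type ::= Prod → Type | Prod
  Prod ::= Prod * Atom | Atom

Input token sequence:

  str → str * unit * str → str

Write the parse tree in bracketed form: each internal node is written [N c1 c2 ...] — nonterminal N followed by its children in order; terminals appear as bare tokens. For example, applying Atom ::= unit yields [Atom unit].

[Type [Prod [Atom str]] → [Type [Prod [Prod [Prod [Atom str]] * [Atom unit]] * [Atom str]] → [Type [Prod [Atom str]]]]]

Type
Prod → Type
Atom → Type
str → Type
str → Prod → Type
str → Prod * Atom → Type
str → Prod * Atom * Atom → Type
str → Atom * Atom * Atom → Type
str → str * Atom * Atom → Type
str → str * unit * Atom → Type
str → str * unit * str → Type
str → str * unit * str → Prod
str → str * unit * str → Atom
str → str * unit * str → str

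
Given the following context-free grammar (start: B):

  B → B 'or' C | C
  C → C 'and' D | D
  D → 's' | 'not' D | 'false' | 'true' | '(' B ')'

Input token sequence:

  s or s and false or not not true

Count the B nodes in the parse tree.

[B [B [B [C [D s]]] or [C [C [D s]] and [D false]]] or [C [D not [D not [D true]]]]]

3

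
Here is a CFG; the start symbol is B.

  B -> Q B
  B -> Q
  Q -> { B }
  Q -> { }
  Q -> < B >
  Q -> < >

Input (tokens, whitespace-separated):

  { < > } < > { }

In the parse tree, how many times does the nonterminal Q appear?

[B [Q { [B [Q < >]] }] [B [Q < >] [B [Q { }]]]]

4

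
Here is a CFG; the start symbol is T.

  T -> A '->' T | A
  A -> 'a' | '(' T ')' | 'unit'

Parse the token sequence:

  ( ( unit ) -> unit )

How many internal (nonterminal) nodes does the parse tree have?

8

[T [A ( [T [A ( [T [A unit]] )] -> [T [A unit]]] )]]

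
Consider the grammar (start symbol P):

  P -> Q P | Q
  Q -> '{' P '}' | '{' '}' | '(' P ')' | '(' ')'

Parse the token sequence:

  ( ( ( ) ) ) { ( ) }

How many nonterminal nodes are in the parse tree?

10

[P [Q ( [P [Q ( [P [Q ( )]] )]] )] [P [Q { [P [Q ( )]] }]]]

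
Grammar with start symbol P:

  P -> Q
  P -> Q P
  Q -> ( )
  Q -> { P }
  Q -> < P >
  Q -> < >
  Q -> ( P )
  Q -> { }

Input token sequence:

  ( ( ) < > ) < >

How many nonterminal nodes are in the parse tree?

8

[P [Q ( [P [Q ( )] [P [Q < >]]] )] [P [Q < >]]]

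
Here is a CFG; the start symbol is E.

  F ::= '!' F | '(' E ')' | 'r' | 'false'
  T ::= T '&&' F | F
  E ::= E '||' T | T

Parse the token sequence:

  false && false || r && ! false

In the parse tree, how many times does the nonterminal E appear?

2

[E [E [T [T [F false]] && [F false]]] || [T [T [F r]] && [F ! [F false]]]]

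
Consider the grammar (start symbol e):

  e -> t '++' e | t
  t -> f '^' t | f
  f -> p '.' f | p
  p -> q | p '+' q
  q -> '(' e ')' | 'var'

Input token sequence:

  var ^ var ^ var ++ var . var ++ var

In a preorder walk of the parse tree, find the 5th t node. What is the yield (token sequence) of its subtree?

[e [t [f [p [q var]]] ^ [t [f [p [q var]]] ^ [t [f [p [q var]]]]]] ++ [e [t [f [p [q var]] . [f [p [q var]]]]] ++ [e [t [f [p [q var]]]]]]]

var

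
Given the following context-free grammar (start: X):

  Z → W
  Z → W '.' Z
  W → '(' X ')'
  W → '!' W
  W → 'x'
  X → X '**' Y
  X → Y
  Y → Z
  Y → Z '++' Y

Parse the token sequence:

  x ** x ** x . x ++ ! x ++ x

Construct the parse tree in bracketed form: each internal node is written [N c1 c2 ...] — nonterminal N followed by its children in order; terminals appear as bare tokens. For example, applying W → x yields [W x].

X
X ** Y
X ** Y ** Y
Y ** Y ** Y
Z ** Y ** Y
W ** Y ** Y
x ** Y ** Y
x ** Z ** Y
x ** W ** Y
x ** x ** Y
x ** x ** Z ++ Y
x ** x ** W . Z ++ Y
x ** x ** x . Z ++ Y
x ** x ** x . W ++ Y
x ** x ** x . x ++ Y
x ** x ** x . x ++ Z ++ Y
x ** x ** x . x ++ W ++ Y
x ** x ** x . x ++ ! W ++ Y
x ** x ** x . x ++ ! x ++ Y
x ** x ** x . x ++ ! x ++ Z
x ** x ** x . x ++ ! x ++ W
x ** x ** x . x ++ ! x ++ x

[X [X [X [Y [Z [W x]]]] ** [Y [Z [W x]]]] ** [Y [Z [W x] . [Z [W x]]] ++ [Y [Z [W ! [W x]]] ++ [Y [Z [W x]]]]]]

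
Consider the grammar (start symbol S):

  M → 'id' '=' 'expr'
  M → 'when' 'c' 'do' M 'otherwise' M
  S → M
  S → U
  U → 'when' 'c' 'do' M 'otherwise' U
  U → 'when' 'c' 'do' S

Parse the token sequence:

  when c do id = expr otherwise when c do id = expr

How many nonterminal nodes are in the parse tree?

6

[S [U when c do [M id = expr] otherwise [U when c do [S [M id = expr]]]]]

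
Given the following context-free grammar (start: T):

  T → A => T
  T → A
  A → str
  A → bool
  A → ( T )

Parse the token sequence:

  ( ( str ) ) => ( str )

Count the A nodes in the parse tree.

5

[T [A ( [T [A ( [T [A str]] )]] )] => [T [A ( [T [A str]] )]]]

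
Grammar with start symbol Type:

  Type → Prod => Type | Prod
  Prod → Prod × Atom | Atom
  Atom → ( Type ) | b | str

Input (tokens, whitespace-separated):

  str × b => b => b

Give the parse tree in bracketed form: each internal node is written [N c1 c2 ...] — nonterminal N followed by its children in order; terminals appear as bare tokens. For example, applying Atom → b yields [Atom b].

[Type [Prod [Prod [Atom str]] × [Atom b]] => [Type [Prod [Atom b]] => [Type [Prod [Atom b]]]]]

Type
Prod => Type
Prod × Atom => Type
Atom × Atom => Type
str × Atom => Type
str × b => Type
str × b => Prod => Type
str × b => Atom => Type
str × b => b => Type
str × b => b => Prod
str × b => b => Atom
str × b => b => b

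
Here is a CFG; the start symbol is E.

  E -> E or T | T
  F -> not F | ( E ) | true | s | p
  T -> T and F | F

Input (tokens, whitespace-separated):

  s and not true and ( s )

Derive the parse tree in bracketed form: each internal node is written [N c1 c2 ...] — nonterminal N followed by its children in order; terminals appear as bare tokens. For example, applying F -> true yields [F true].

[E [T [T [T [F s]] and [F not [F true]]] and [F ( [E [T [F s]]] )]]]

E
T
T and F
T and F and F
F and F and F
s and F and F
s and not F and F
s and not true and F
s and not true and ( E )
s and not true and ( T )
s and not true and ( F )
s and not true and ( s )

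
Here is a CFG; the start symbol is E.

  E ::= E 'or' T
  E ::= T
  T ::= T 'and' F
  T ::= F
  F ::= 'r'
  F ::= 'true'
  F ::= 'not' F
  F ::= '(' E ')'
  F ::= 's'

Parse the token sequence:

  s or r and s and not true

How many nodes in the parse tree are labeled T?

[E [E [T [F s]]] or [T [T [T [F r]] and [F s]] and [F not [F true]]]]

4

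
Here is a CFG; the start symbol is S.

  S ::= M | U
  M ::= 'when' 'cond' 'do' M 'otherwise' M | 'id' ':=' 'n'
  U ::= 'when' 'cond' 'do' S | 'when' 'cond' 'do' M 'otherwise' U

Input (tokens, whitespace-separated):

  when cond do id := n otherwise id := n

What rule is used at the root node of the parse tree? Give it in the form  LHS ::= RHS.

S ::= M

[S [M when cond do [M id := n] otherwise [M id := n]]]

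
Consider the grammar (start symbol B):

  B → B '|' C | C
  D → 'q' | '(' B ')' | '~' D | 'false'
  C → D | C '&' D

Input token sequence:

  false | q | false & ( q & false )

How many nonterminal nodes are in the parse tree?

16

[B [B [B [C [D false]]] | [C [D q]]] | [C [C [D false]] & [D ( [B [C [C [D q]] & [D false]]] )]]]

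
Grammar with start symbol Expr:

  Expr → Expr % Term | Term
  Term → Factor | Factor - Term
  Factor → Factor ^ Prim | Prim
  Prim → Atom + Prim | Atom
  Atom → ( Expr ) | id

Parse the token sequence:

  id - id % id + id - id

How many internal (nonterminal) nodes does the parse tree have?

[Expr [Expr [Term [Factor [Prim [Atom id]]] - [Term [Factor [Prim [Atom id]]]]]] % [Term [Factor [Prim [Atom id] + [Prim [Atom id]]]] - [Term [Factor [Prim [Atom id]]]]]]

20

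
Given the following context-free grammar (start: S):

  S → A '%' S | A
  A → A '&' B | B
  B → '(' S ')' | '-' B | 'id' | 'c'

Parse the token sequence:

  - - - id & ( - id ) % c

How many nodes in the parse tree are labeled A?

4

[S [A [A [B - [B - [B - [B id]]]]] & [B ( [S [A [B - [B id]]]] )]] % [S [A [B c]]]]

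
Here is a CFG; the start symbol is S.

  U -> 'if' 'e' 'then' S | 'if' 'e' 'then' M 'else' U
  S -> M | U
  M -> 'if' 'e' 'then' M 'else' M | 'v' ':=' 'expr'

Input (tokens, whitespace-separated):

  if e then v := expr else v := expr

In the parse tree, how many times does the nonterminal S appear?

[S [M if e then [M v := expr] else [M v := expr]]]

1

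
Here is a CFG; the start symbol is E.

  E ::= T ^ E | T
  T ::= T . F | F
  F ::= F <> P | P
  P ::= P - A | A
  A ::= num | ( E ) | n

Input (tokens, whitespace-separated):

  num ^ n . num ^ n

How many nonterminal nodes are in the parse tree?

[E [T [F [P [A num]]]] ^ [E [T [T [F [P [A n]]]] . [F [P [A num]]]] ^ [E [T [F [P [A n]]]]]]]

19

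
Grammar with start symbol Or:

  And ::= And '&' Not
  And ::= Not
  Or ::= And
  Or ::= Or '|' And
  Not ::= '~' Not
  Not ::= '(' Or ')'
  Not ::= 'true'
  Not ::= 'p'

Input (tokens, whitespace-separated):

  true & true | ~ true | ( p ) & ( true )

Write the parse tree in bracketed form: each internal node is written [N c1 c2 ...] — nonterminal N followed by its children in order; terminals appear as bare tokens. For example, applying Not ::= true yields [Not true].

[Or [Or [Or [And [And [Not true]] & [Not true]]] | [And [Not ~ [Not true]]]] | [And [And [Not ( [Or [And [Not p]]] )]] & [Not ( [Or [And [Not true]]] )]]]

Or
Or | And
Or | And | And
And | And | And
And & Not | And | And
Not & Not | And | And
true & Not | And | And
true & true | And | And
true & true | Not | And
true & true | ~ Not | And
true & true | ~ true | And
true & true | ~ true | And & Not
true & true | ~ true | Not & Not
true & true | ~ true | ( Or ) & Not
true & true | ~ true | ( And ) & Not
true & true | ~ true | ( Not ) & Not
true & true | ~ true | ( p ) & Not
true & true | ~ true | ( p ) & ( Or )
true & true | ~ true | ( p ) & ( And )
true & true | ~ true | ( p ) & ( Not )
true & true | ~ true | ( p ) & ( true )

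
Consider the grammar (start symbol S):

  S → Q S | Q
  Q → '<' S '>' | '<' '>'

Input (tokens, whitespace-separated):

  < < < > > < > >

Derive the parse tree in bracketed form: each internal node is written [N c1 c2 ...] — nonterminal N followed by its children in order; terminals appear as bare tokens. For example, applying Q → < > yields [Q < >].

S
Q
< S >
< Q S >
< < S > S >
< < Q > S >
< < < > > S >
< < < > > Q >
< < < > > < > >

[S [Q < [S [Q < [S [Q < >]] >] [S [Q < >]]] >]]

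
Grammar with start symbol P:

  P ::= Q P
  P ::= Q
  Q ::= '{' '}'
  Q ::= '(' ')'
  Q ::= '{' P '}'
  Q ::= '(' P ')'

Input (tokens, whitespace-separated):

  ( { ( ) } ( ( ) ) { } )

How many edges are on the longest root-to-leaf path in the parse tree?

7

[P [Q ( [P [Q { [P [Q ( )]] }] [P [Q ( [P [Q ( )]] )] [P [Q { }]]]] )]]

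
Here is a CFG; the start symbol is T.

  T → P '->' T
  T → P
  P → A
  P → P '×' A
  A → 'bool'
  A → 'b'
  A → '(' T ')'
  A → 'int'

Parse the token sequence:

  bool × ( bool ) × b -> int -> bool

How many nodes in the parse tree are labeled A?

[T [P [P [P [A bool]] × [A ( [T [P [A bool]]] )]] × [A b]] -> [T [P [A int]] -> [T [P [A bool]]]]]

6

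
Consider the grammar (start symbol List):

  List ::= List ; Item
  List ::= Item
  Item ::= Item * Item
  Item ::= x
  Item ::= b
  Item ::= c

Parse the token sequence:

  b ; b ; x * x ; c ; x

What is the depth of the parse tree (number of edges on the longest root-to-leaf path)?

6

[List [List [List [List [List [Item b]] ; [Item b]] ; [Item [Item x] * [Item x]]] ; [Item c]] ; [Item x]]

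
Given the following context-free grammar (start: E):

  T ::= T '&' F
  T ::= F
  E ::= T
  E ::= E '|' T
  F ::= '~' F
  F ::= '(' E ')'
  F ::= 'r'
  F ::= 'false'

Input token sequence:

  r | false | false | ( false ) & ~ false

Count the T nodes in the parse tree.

[E [E [E [E [T [F r]]] | [T [F false]]] | [T [F false]]] | [T [T [F ( [E [T [F false]]] )]] & [F ~ [F false]]]]

6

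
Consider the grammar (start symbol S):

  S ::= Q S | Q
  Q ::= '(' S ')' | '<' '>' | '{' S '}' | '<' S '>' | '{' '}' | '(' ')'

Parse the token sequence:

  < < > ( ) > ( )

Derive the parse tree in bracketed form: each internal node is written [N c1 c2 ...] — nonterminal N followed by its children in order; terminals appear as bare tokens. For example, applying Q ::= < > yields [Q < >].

[S [Q < [S [Q < >] [S [Q ( )]]] >] [S [Q ( )]]]

S
Q S
< S > S
< Q S > S
< < > S > S
< < > Q > S
< < > ( ) > S
< < > ( ) > Q
< < > ( ) > ( )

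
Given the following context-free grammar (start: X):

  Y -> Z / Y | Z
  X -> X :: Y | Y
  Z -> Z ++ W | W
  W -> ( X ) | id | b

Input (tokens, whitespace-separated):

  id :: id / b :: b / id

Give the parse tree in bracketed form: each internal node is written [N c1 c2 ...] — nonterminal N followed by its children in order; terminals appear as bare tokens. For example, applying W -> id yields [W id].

X
X :: Y
X :: Y :: Y
Y :: Y :: Y
Z :: Y :: Y
W :: Y :: Y
id :: Y :: Y
id :: Z / Y :: Y
id :: W / Y :: Y
id :: id / Y :: Y
id :: id / Z :: Y
id :: id / W :: Y
id :: id / b :: Y
id :: id / b :: Z / Y
id :: id / b :: W / Y
id :: id / b :: b / Y
id :: id / b :: b / Z
id :: id / b :: b / W
id :: id / b :: b / id

[X [X [X [Y [Z [W id]]]] :: [Y [Z [W id]] / [Y [Z [W b]]]]] :: [Y [Z [W b]] / [Y [Z [W id]]]]]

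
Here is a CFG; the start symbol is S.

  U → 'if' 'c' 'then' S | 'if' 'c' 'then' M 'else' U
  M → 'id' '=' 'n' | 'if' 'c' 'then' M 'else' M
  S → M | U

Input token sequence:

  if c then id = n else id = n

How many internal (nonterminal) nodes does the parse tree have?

[S [M if c then [M id = n] else [M id = n]]]

4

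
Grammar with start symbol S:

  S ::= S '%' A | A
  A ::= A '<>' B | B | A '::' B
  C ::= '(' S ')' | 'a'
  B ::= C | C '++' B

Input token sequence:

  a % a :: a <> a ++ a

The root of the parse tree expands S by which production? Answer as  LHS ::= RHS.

S ::= S '%' A

[S [S [A [B [C a]]]] % [A [A [A [B [C a]]] :: [B [C a]]] <> [B [C a] ++ [B [C a]]]]]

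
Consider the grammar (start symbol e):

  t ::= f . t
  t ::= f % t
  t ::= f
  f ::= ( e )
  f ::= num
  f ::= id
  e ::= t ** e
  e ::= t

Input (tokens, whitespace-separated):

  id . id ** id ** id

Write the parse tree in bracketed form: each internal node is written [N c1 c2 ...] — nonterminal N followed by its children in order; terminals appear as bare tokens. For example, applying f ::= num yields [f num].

[e [t [f id] . [t [f id]]] ** [e [t [f id]] ** [e [t [f id]]]]]

e
t ** e
f . t ** e
id . t ** e
id . f ** e
id . id ** e
id . id ** t ** e
id . id ** f ** e
id . id ** id ** e
id . id ** id ** t
id . id ** id ** f
id . id ** id ** id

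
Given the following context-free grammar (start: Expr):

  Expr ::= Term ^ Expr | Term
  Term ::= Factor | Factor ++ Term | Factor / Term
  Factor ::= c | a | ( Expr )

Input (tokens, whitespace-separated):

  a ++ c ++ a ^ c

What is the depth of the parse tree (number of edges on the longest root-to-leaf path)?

[Expr [Term [Factor a] ++ [Term [Factor c] ++ [Term [Factor a]]]] ^ [Expr [Term [Factor c]]]]

5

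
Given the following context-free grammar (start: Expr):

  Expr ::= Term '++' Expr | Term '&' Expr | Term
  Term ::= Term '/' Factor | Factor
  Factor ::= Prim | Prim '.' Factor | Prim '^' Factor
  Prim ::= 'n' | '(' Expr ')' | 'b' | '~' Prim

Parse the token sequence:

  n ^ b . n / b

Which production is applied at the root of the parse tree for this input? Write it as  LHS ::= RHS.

Expr ::= Term

[Expr [Term [Term [Factor [Prim n] ^ [Factor [Prim b] . [Factor [Prim n]]]]] / [Factor [Prim b]]]]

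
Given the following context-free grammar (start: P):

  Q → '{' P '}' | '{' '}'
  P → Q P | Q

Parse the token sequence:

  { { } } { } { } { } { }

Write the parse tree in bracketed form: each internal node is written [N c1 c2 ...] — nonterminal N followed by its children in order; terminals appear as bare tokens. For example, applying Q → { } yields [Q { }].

P
Q P
{ P } P
{ Q } P
{ { } } P
{ { } } Q P
{ { } } { } P
{ { } } { } Q P
{ { } } { } { } P
{ { } } { } { } Q P
{ { } } { } { } { } P
{ { } } { } { } { } Q
{ { } } { } { } { } { }

[P [Q { [P [Q { }]] }] [P [Q { }] [P [Q { }] [P [Q { }] [P [Q { }]]]]]]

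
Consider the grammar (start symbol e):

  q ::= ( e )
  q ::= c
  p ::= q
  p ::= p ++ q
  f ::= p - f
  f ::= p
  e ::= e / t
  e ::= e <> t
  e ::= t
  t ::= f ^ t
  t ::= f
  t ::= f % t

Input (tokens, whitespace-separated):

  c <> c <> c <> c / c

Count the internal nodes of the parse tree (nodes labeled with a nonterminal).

[e [e [e [e [e [t [f [p [q c]]]]] <> [t [f [p [q c]]]]] <> [t [f [p [q c]]]]] <> [t [f [p [q c]]]]] / [t [f [p [q c]]]]]

25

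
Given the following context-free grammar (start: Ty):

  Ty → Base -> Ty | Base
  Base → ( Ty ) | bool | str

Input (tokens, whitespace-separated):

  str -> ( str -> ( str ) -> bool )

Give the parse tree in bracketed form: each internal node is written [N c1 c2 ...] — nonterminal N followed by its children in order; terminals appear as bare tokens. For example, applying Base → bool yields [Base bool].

Ty
Base -> Ty
str -> Ty
str -> Base
str -> ( Ty )
str -> ( Base -> Ty )
str -> ( str -> Ty )
str -> ( str -> Base -> Ty )
str -> ( str -> ( Ty ) -> Ty )
str -> ( str -> ( Base ) -> Ty )
str -> ( str -> ( str ) -> Ty )
str -> ( str -> ( str ) -> Base )
str -> ( str -> ( str ) -> bool )

[Ty [Base str] -> [Ty [Base ( [Ty [Base str] -> [Ty [Base ( [Ty [Base str]] )] -> [Ty [Base bool]]]] )]]]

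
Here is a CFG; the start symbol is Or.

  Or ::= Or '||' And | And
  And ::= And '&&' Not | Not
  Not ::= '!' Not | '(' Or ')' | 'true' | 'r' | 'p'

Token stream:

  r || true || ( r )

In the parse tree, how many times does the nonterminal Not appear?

4

[Or [Or [Or [And [Not r]]] || [And [Not true]]] || [And [Not ( [Or [And [Not r]]] )]]]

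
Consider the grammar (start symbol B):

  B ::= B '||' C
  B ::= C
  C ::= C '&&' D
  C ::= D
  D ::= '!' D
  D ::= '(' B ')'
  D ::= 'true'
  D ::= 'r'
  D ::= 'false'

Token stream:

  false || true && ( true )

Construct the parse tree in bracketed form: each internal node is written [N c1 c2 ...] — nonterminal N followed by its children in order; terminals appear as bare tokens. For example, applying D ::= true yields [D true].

B
B || C
C || C
D || C
false || C
false || C && D
false || D && D
false || true && D
false || true && ( B )
false || true && ( C )
false || true && ( D )
false || true && ( true )

[B [B [C [D false]]] || [C [C [D true]] && [D ( [B [C [D true]]] )]]]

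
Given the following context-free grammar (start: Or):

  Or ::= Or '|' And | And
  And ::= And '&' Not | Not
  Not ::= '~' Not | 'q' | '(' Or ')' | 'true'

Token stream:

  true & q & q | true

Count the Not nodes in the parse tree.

4

[Or [Or [And [And [And [Not true]] & [Not q]] & [Not q]]] | [And [Not true]]]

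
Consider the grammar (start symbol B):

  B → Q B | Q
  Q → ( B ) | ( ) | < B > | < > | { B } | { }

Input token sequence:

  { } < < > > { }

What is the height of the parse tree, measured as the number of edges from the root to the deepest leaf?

[B [Q { }] [B [Q < [B [Q < >]] >] [B [Q { }]]]]

5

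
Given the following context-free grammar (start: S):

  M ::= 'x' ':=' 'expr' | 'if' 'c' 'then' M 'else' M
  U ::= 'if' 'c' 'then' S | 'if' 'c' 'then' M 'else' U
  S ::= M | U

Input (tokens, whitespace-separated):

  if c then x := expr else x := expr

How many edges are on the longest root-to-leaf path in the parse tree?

[S [M if c then [M x := expr] else [M x := expr]]]

3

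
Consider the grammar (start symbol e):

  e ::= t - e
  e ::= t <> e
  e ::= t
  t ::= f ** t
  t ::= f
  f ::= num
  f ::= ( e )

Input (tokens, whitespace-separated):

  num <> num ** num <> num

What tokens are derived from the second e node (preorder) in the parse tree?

num ** num <> num

[e [t [f num]] <> [e [t [f num] ** [t [f num]]] <> [e [t [f num]]]]]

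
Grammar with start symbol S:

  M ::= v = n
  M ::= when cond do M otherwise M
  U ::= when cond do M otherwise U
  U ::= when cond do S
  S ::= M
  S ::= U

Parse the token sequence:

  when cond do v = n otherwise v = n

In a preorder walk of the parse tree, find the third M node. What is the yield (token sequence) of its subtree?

[S [M when cond do [M v = n] otherwise [M v = n]]]

v = n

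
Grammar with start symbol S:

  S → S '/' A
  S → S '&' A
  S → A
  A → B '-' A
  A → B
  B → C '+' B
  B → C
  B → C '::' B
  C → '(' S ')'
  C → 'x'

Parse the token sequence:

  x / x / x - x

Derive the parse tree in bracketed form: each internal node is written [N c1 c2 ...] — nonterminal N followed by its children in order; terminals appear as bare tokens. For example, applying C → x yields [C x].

S
S / A
S / A / A
A / A / A
B / A / A
C / A / A
x / A / A
x / B / A
x / C / A
x / x / A
x / x / B - A
x / x / C - A
x / x / x - A
x / x / x - B
x / x / x - C
x / x / x - x

[S [S [S [A [B [C x]]]] / [A [B [C x]]]] / [A [B [C x]] - [A [B [C x]]]]]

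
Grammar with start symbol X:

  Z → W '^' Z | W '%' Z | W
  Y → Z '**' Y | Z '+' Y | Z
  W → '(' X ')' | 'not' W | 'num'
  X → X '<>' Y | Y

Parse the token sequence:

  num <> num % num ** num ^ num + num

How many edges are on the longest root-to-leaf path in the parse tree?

6

[X [X [Y [Z [W num]]]] <> [Y [Z [W num] % [Z [W num]]] ** [Y [Z [W num] ^ [Z [W num]]] + [Y [Z [W num]]]]]]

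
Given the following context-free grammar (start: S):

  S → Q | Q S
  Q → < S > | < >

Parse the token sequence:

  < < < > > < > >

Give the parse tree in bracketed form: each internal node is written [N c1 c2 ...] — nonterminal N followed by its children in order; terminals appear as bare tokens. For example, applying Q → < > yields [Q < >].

S
Q
< S >
< Q S >
< < S > S >
< < Q > S >
< < < > > S >
< < < > > Q >
< < < > > < > >

[S [Q < [S [Q < [S [Q < >]] >] [S [Q < >]]] >]]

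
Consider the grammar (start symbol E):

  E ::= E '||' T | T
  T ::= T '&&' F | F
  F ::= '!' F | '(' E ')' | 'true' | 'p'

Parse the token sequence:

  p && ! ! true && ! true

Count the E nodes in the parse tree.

1

[E [T [T [T [F p]] && [F ! [F ! [F true]]]] && [F ! [F true]]]]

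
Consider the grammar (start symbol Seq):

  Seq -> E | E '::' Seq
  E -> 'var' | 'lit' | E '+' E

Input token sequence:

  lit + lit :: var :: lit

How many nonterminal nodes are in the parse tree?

8

[Seq [E [E lit] + [E lit]] :: [Seq [E var] :: [Seq [E lit]]]]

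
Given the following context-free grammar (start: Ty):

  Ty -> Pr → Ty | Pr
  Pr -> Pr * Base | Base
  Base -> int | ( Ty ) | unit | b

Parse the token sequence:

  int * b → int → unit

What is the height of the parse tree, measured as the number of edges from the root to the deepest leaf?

[Ty [Pr [Pr [Base int]] * [Base b]] → [Ty [Pr [Base int]] → [Ty [Pr [Base unit]]]]]

5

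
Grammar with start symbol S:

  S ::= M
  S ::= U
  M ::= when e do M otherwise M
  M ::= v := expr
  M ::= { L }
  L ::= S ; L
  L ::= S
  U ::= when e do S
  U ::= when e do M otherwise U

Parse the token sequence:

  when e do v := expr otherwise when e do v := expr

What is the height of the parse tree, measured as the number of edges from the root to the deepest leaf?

5

[S [U when e do [M v := expr] otherwise [U when e do [S [M v := expr]]]]]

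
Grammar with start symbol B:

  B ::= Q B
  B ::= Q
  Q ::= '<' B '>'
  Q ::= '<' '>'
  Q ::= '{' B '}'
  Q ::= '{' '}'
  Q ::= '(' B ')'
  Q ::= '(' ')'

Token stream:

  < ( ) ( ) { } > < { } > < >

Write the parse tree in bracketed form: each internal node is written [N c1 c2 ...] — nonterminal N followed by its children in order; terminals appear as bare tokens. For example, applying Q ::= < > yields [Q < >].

[B [Q < [B [Q ( )] [B [Q ( )] [B [Q { }]]]] >] [B [Q < [B [Q { }]] >] [B [Q < >]]]]

B
Q B
< B > B
< Q B > B
< ( ) B > B
< ( ) Q B > B
< ( ) ( ) B > B
< ( ) ( ) Q > B
< ( ) ( ) { } > B
< ( ) ( ) { } > Q B
< ( ) ( ) { } > < B > B
< ( ) ( ) { } > < Q > B
< ( ) ( ) { } > < { } > B
< ( ) ( ) { } > < { } > Q
< ( ) ( ) { } > < { } > < >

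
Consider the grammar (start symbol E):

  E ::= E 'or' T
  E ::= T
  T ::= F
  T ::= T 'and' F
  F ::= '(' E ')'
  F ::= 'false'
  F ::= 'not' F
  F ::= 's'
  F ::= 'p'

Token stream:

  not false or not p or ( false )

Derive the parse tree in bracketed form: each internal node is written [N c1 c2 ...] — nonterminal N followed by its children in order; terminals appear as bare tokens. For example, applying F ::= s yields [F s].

E
E or T
E or T or T
T or T or T
F or T or T
not F or T or T
not false or T or T
not false or F or T
not false or not F or T
not false or not p or T
not false or not p or F
not false or not p or ( E )
not false or not p or ( T )
not false or not p or ( F )
not false or not p or ( false )

[E [E [E [T [F not [F false]]]] or [T [F not [F p]]]] or [T [F ( [E [T [F false]]] )]]]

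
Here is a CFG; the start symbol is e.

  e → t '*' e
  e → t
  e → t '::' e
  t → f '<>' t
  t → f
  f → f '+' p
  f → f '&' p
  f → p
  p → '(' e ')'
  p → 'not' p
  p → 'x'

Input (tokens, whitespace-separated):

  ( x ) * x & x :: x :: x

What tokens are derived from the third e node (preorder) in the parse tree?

[e [t [f [p ( [e [t [f [p x]]]] )]]] * [e [t [f [f [p x]] & [p x]]] :: [e [t [f [p x]]] :: [e [t [f [p x]]]]]]]

x & x :: x :: x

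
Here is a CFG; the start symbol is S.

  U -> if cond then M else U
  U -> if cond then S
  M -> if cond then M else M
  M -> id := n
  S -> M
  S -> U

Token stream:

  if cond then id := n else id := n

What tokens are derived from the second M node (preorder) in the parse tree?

id := n

[S [M if cond then [M id := n] else [M id := n]]]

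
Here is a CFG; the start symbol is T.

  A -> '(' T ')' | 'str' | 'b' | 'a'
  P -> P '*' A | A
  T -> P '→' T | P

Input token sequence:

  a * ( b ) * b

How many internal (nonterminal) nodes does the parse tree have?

10

[T [P [P [P [A a]] * [A ( [T [P [A b]]] )]] * [A b]]]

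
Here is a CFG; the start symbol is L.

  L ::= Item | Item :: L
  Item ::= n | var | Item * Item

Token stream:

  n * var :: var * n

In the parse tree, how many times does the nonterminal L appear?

2

[L [Item [Item n] * [Item var]] :: [L [Item [Item var] * [Item n]]]]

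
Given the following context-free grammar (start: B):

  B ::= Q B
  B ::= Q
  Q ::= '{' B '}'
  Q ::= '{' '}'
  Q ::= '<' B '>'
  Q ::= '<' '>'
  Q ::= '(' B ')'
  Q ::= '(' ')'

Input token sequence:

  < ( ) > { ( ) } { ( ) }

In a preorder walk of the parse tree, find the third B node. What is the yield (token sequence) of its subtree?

[B [Q < [B [Q ( )]] >] [B [Q { [B [Q ( )]] }] [B [Q { [B [Q ( )]] }]]]]

{ ( ) } { ( ) }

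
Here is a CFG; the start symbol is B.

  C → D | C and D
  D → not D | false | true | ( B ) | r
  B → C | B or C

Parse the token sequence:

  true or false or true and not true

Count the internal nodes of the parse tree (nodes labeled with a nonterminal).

12

[B [B [B [C [D true]]] or [C [D false]]] or [C [C [D true]] and [D not [D true]]]]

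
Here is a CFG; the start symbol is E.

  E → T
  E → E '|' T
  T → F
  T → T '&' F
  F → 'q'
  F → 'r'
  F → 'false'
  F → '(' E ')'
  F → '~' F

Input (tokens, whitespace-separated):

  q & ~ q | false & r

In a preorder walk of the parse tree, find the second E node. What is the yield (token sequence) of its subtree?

[E [E [T [T [F q]] & [F ~ [F q]]]] | [T [T [F false]] & [F r]]]

q & ~ q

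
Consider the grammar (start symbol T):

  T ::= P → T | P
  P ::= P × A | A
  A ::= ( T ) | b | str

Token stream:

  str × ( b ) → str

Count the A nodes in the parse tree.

4

[T [P [P [A str]] × [A ( [T [P [A b]]] )]] → [T [P [A str]]]]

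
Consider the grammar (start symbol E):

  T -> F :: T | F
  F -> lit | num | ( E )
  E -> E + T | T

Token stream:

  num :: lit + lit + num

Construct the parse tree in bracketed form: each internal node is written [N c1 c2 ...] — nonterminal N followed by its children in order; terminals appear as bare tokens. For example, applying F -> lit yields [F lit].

E
E + T
E + T + T
T + T + T
F :: T + T + T
num :: T + T + T
num :: F + T + T
num :: lit + T + T
num :: lit + F + T
num :: lit + lit + T
num :: lit + lit + F
num :: lit + lit + num

[E [E [E [T [F num] :: [T [F lit]]]] + [T [F lit]]] + [T [F num]]]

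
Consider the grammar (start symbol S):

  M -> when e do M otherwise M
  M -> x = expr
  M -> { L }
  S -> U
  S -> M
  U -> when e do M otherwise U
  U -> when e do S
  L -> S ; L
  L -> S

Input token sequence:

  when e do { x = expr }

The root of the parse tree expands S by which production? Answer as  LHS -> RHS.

[S [U when e do [S [M { [L [S [M x = expr]]] }]]]]

S -> U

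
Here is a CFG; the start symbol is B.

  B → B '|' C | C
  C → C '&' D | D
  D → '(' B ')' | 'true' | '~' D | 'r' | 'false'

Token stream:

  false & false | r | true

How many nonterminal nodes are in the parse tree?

[B [B [B [C [C [D false]] & [D false]]] | [C [D r]]] | [C [D true]]]

11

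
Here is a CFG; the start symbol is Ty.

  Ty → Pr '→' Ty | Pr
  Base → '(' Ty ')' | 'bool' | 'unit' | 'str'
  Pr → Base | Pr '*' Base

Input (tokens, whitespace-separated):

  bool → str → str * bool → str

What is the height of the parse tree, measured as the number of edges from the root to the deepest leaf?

6

[Ty [Pr [Base bool]] → [Ty [Pr [Base str]] → [Ty [Pr [Pr [Base str]] * [Base bool]] → [Ty [Pr [Base str]]]]]]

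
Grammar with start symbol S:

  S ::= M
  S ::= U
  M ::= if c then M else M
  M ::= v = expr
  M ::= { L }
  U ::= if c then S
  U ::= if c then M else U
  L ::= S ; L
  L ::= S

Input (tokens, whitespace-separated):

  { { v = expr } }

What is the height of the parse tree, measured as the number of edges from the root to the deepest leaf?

8

[S [M { [L [S [M { [L [S [M v = expr]]] }]]] }]]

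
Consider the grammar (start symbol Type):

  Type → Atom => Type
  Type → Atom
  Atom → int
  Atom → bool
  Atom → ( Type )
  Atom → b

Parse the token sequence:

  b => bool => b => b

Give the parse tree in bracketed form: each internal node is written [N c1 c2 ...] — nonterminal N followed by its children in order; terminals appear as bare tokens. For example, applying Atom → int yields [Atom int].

[Type [Atom b] => [Type [Atom bool] => [Type [Atom b] => [Type [Atom b]]]]]

Type
Atom => Type
b => Type
b => Atom => Type
b => bool => Type
b => bool => Atom => Type
b => bool => b => Type
b => bool => b => Atom
b => bool => b => b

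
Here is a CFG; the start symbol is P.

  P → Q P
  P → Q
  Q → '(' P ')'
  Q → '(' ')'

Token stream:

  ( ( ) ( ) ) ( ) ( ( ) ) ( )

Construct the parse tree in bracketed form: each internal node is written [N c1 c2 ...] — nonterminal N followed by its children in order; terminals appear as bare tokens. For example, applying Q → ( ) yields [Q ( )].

P
Q P
( P ) P
( Q P ) P
( ( ) P ) P
( ( ) Q ) P
( ( ) ( ) ) P
( ( ) ( ) ) Q P
( ( ) ( ) ) ( ) P
( ( ) ( ) ) ( ) Q P
( ( ) ( ) ) ( ) ( P ) P
( ( ) ( ) ) ( ) ( Q ) P
( ( ) ( ) ) ( ) ( ( ) ) P
( ( ) ( ) ) ( ) ( ( ) ) Q
( ( ) ( ) ) ( ) ( ( ) ) ( )

[P [Q ( [P [Q ( )] [P [Q ( )]]] )] [P [Q ( )] [P [Q ( [P [Q ( )]] )] [P [Q ( )]]]]]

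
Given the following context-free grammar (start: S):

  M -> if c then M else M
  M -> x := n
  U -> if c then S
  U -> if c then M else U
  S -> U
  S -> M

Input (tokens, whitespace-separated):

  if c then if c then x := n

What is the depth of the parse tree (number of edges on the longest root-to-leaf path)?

6

[S [U if c then [S [U if c then [S [M x := n]]]]]]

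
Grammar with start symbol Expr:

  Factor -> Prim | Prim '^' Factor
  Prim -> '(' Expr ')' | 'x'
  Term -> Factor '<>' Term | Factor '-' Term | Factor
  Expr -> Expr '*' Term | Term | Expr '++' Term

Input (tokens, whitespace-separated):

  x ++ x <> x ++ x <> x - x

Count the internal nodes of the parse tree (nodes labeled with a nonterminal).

21

[Expr [Expr [Expr [Term [Factor [Prim x]]]] ++ [Term [Factor [Prim x]] <> [Term [Factor [Prim x]]]]] ++ [Term [Factor [Prim x]] <> [Term [Factor [Prim x]] - [Term [Factor [Prim x]]]]]]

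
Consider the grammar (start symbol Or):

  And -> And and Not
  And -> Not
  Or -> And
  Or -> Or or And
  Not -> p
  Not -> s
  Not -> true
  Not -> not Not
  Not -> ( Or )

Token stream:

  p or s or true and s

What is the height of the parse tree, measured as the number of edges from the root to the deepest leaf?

5

[Or [Or [Or [And [Not p]]] or [And [Not s]]] or [And [And [Not true]] and [Not s]]]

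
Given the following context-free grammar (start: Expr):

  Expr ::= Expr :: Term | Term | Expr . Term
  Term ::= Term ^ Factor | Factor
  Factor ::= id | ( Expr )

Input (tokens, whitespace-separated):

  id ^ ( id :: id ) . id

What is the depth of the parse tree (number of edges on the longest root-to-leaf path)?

[Expr [Expr [Term [Term [Factor id]] ^ [Factor ( [Expr [Expr [Term [Factor id]]] :: [Term [Factor id]]] )]]] . [Term [Factor id]]]

8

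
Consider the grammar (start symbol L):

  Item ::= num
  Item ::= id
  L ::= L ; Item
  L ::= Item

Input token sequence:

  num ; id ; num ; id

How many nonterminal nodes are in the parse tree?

8

[L [L [L [L [Item num]] ; [Item id]] ; [Item num]] ; [Item id]]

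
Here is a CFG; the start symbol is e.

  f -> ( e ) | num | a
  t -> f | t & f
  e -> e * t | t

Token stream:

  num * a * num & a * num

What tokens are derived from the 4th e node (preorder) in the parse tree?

num

[e [e [e [e [t [f num]]] * [t [f a]]] * [t [t [f num]] & [f a]]] * [t [f num]]]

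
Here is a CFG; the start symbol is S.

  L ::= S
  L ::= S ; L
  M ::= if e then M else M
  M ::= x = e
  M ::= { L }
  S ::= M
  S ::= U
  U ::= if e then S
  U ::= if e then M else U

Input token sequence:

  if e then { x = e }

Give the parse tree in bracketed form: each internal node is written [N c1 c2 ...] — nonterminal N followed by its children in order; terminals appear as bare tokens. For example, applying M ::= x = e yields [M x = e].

[S [U if e then [S [M { [L [S [M x = e]]] }]]]]

S
U
if e then S
if e then M
if e then { L }
if e then { S }
if e then { M }
if e then { x = e }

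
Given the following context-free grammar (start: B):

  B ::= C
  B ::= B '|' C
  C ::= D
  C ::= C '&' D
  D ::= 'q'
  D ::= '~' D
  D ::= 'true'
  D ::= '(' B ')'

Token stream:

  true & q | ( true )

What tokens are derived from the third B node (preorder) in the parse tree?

[B [B [C [C [D true]] & [D q]]] | [C [D ( [B [C [D true]]] )]]]

true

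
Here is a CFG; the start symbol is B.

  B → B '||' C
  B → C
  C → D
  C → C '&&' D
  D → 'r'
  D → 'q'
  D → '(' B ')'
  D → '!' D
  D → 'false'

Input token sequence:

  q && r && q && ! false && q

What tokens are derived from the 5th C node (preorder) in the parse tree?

[B [C [C [C [C [C [D q]] && [D r]] && [D q]] && [D ! [D false]]] && [D q]]]

q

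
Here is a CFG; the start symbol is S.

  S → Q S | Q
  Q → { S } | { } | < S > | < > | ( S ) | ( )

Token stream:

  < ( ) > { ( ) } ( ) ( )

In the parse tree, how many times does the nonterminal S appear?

[S [Q < [S [Q ( )]] >] [S [Q { [S [Q ( )]] }] [S [Q ( )] [S [Q ( )]]]]]

6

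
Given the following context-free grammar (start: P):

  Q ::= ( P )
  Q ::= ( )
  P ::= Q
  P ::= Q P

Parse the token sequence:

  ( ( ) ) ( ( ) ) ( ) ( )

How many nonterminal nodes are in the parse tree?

[P [Q ( [P [Q ( )]] )] [P [Q ( [P [Q ( )]] )] [P [Q ( )] [P [Q ( )]]]]]

12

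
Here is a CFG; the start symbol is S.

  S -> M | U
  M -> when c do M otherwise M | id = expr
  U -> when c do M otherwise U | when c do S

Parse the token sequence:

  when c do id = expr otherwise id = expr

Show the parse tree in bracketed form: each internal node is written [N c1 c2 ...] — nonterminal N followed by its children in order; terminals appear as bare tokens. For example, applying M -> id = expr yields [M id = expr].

S
M
when c do M otherwise M
when c do id = expr otherwise M
when c do id = expr otherwise id = expr

[S [M when c do [M id = expr] otherwise [M id = expr]]]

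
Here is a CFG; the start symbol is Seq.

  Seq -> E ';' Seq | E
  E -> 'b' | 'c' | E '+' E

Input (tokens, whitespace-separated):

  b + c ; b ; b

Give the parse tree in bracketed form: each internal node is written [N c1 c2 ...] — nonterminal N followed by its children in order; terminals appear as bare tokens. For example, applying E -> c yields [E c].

Seq
E ; Seq
E + E ; Seq
b + E ; Seq
b + c ; Seq
b + c ; E ; Seq
b + c ; b ; Seq
b + c ; b ; E
b + c ; b ; b

[Seq [E [E b] + [E c]] ; [Seq [E b] ; [Seq [E b]]]]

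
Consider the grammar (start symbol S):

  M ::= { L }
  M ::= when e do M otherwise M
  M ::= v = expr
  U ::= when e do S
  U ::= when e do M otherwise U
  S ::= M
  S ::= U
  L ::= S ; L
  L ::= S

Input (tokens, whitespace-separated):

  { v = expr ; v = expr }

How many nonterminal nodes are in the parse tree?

[S [M { [L [S [M v = expr]] ; [L [S [M v = expr]]]] }]]

8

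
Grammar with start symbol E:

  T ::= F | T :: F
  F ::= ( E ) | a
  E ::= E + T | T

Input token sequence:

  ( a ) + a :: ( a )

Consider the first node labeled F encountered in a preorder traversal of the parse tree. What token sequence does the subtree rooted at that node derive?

( a )

[E [E [T [F ( [E [T [F a]]] )]]] + [T [T [F a]] :: [F ( [E [T [F a]]] )]]]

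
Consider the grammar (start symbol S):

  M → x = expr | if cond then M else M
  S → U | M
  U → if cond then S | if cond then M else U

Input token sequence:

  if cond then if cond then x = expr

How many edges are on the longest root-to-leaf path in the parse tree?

6

[S [U if cond then [S [U if cond then [S [M x = expr]]]]]]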